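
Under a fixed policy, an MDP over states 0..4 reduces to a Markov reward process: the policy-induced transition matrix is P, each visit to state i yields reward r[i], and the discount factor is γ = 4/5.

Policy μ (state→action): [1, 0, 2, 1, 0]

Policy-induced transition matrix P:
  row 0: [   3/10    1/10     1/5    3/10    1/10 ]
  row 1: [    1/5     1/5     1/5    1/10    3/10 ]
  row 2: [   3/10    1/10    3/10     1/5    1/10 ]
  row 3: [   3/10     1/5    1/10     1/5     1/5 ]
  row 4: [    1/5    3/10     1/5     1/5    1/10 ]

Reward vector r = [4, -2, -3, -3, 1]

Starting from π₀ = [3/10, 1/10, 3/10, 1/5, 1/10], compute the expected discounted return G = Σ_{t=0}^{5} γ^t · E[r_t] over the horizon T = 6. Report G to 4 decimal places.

t=0: π = [0.3000, 0.1000, 0.3000, 0.2000, 0.1000], E[r] = -0.4000, γ^t·E[r] = -0.400000, running G = -0.400000
t=1: π = [0.2800, 0.1500, 0.2100, 0.2200, 0.1400], E[r] = -0.3300, γ^t·E[r] = -0.264000, running G = -0.664000
t=2: π = [0.2710, 0.1650, 0.1990, 0.2130, 0.1520], E[r] = -0.3300, γ^t·E[r] = -0.211200, running G = -0.875200
t=3: π = [0.2683, 0.1682, 0.1986, 0.2106, 0.1543], E[r] = -0.3365, γ^t·E[r] = -0.172288, running G = -1.047488
t=4: π = [0.2678, 0.1687, 0.1988, 0.2100, 0.1547], E[r] = -0.3382, γ^t·E[r] = -0.138531, running G = -1.186019
t=5: π = [0.2677, 0.1688, 0.1989, 0.2099, 0.1547], E[r] = -0.3386, γ^t·E[r] = -0.110951, running G = -1.296970

G = -1.2970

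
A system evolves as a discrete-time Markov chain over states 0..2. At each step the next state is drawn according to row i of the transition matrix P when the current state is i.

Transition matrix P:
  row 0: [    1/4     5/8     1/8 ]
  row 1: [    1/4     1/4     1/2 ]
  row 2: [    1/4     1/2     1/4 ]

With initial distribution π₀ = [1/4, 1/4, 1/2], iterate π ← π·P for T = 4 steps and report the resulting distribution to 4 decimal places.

π = [0.2500, 0.4243, 0.3257]

t=0: π = [0.2500, 0.2500, 0.5000]
t=1: π = [0.2500, 0.4688, 0.2813]
t=2: π = [0.2500, 0.4141, 0.3359]
t=3: π = [0.2500, 0.4277, 0.3223]
t=4: π = [0.2500, 0.4243, 0.3257]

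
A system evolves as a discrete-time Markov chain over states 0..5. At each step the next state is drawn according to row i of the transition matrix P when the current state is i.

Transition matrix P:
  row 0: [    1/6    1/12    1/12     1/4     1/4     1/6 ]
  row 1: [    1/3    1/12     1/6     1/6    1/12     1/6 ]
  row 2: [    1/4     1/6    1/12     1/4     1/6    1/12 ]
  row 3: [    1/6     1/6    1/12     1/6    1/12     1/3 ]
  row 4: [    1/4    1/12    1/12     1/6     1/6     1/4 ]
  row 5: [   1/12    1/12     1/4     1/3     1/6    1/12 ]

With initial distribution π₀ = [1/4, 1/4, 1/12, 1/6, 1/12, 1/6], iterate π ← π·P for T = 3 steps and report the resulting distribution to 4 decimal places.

t=0: π = [0.2500, 0.2500, 0.0833, 0.1667, 0.0833, 0.1667]
t=1: π = [0.2083, 0.1042, 0.1319, 0.2222, 0.1528, 0.1806]
t=2: π = [0.1927, 0.1128, 0.1221, 0.2251, 0.1568, 0.1904]
t=3: π = [0.1929, 0.1123, 0.1245, 0.2246, 0.1546, 0.1912]

π = [0.1929, 0.1123, 0.1245, 0.2246, 0.1546, 0.1912]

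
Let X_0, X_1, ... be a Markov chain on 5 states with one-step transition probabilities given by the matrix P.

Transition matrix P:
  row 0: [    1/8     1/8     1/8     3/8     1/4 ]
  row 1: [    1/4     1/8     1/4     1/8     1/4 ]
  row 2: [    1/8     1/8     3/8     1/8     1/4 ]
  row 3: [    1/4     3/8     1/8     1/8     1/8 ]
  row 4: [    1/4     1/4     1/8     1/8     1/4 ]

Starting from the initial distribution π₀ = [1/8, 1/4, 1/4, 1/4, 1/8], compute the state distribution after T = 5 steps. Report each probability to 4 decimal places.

π = [0.2000, 0.1973, 0.1996, 0.1750, 0.2281]

t=0: π = [0.1250, 0.2500, 0.2500, 0.2500, 0.1250]
t=1: π = [0.2031, 0.2031, 0.2188, 0.1563, 0.2188]
t=2: π = [0.1973, 0.1914, 0.2051, 0.1758, 0.2305]
t=3: π = [0.1997, 0.1978, 0.2002, 0.1743, 0.2280]
t=4: π = [0.2000, 0.1971, 0.1998, 0.1749, 0.2282]
t=5: π = [0.2000, 0.1973, 0.1996, 0.1750, 0.2281]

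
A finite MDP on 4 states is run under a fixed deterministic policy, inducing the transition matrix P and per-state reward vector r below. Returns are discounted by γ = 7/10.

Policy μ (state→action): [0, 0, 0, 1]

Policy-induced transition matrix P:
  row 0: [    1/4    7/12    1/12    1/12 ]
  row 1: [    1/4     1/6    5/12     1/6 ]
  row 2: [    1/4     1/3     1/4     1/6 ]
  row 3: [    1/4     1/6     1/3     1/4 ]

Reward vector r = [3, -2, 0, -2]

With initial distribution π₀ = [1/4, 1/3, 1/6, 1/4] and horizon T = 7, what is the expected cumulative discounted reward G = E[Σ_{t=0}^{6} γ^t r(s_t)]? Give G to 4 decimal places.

G = -0.8187

t=0: π = [0.2500, 0.3333, 0.1667, 0.2500], E[r] = -0.4167, γ^t·E[r] = -0.416667, running G = -0.416667
t=1: π = [0.2500, 0.2986, 0.2847, 0.1667], E[r] = -0.1806, γ^t·E[r] = -0.126389, running G = -0.543056
t=2: π = [0.2500, 0.3183, 0.2720, 0.1597], E[r] = -0.2060, γ^t·E[r] = -0.100949, running G = -0.644005
t=3: π = [0.2500, 0.3162, 0.2747, 0.1591], E[r] = -0.2006, γ^t·E[r] = -0.068812, running G = -0.712816
t=4: π = [0.2500, 0.3166, 0.2743, 0.1591], E[r] = -0.2014, γ^t·E[r] = -0.048361, running G = -0.761178
t=5: π = [0.2500, 0.3165, 0.2744, 0.1591], E[r] = -0.2013, γ^t·E[r] = -0.033829, running G = -0.795007
t=6: π = [0.2500, 0.3166, 0.2743, 0.1591], E[r] = -0.2013, γ^t·E[r] = -0.023683, running G = -0.818690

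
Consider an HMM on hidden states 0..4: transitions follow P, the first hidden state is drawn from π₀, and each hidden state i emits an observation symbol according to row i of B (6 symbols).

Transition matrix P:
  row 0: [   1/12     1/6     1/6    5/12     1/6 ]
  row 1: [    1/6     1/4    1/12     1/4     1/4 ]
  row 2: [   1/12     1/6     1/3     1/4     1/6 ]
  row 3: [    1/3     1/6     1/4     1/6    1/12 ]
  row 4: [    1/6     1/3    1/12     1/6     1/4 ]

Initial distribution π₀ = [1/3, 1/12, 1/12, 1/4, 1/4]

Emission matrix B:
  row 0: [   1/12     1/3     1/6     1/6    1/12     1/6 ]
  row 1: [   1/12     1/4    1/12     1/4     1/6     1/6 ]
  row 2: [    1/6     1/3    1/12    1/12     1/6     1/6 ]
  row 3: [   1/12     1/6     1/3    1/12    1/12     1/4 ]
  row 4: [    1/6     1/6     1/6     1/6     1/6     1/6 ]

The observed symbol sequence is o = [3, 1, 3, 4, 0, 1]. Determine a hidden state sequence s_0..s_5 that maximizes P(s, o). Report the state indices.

path = [0, 3, 0, 2, 2, 2]

t=0: δ = [5.556e-02, 2.083e-02, 6.944e-03, 2.083e-02, 4.167e-02]  (obs o_0=3)
t=1: δ = [2.315e-03, 3.472e-03, 3.086e-03, 3.858e-03, 1.736e-03]  ψ = [3, 4, 0, 0, 4]  (obs o_1=1)
t=2: δ = [2.143e-04, 2.170e-04, 8.573e-05, 8.038e-05, 1.447e-04]  ψ = [3, 1, 2, 0, 1]  (obs o_2=3)
t=3: δ = [3.014e-06, 9.042e-06, 5.954e-06, 7.442e-06, 9.042e-06]  ψ = [1, 1, 0, 0, 1]  (obs o_3=4)
t=4: δ = [2.067e-07, 2.512e-07, 3.308e-07, 1.884e-07, 3.768e-07]  ψ = [3, 4, 2, 1, 1]  (obs o_4=0)
t=5: δ = [2.093e-08, 3.140e-08, 3.675e-08, 1.436e-08, 1.570e-08]  ψ = [3, 4, 2, 0, 4]  (obs o_5=1)
backtrack: best end state = 2; path = [0, 3, 0, 2, 2, 2]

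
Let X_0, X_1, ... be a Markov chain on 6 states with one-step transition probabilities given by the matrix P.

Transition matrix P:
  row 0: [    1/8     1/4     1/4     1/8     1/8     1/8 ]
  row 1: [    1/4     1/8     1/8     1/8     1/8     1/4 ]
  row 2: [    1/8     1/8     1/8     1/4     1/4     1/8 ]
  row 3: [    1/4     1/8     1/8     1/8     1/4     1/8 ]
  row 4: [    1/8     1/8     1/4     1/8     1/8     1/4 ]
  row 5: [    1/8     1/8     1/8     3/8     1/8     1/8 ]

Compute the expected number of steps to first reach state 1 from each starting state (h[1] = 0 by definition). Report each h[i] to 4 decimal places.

h = [6.0970, 0.0000, 6.9557, 6.8603, 6.9649, 6.9427]

First-step conditioning: h[1] = 0; for i ≠ 1, h[i] = 1 + Σ_k P[i][k]·h[k].
  h[0] = 1 + 1/8·h[0] + 1/4·h[2] + 1/8·h[3] + 1/8·h[4] + 1/8·h[5]
  h[2] = 1 + 1/8·h[0] + 1/8·h[2] + 1/4·h[3] + 1/4·h[4] + 1/8·h[5]
  h[3] = 1 + 1/4·h[0] + 1/8·h[2] + 1/8·h[3] + 1/4·h[4] + 1/8·h[5]
  h[4] = 1 + 1/8·h[0] + 1/4·h[2] + 1/8·h[3] + 1/8·h[4] + 1/4·h[5]
  h[5] = 1 + 1/8·h[0] + 1/8·h[2] + 3/8·h[3] + 1/8·h[4] + 1/8·h[5]
Solving the 5×5 linear system over states ≠ 1 gives exactly h = [37320/6121, 0, 42576/6121, 41992/6121, 42632/6121, 42496/6121] (h[1] = 0 is the target).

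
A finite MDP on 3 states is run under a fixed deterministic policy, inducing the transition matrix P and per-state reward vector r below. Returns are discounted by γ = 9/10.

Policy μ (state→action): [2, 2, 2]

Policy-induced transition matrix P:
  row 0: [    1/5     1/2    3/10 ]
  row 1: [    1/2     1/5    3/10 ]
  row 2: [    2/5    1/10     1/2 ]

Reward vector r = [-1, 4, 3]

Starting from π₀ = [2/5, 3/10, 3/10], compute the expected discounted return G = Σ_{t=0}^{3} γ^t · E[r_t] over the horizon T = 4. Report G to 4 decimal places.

t=0: π = [0.4000, 0.3000, 0.3000], E[r] = 1.7000, γ^t·E[r] = 1.700000, running G = 1.700000
t=1: π = [0.3500, 0.2900, 0.3600], E[r] = 1.8900, γ^t·E[r] = 1.701000, running G = 3.401000
t=2: π = [0.3590, 0.2690, 0.3720], E[r] = 1.8330, γ^t·E[r] = 1.484730, running G = 4.885730
t=3: π = [0.3551, 0.2705, 0.3744], E[r] = 1.8501, γ^t·E[r] = 1.348723, running G = 6.234453

G = 6.2345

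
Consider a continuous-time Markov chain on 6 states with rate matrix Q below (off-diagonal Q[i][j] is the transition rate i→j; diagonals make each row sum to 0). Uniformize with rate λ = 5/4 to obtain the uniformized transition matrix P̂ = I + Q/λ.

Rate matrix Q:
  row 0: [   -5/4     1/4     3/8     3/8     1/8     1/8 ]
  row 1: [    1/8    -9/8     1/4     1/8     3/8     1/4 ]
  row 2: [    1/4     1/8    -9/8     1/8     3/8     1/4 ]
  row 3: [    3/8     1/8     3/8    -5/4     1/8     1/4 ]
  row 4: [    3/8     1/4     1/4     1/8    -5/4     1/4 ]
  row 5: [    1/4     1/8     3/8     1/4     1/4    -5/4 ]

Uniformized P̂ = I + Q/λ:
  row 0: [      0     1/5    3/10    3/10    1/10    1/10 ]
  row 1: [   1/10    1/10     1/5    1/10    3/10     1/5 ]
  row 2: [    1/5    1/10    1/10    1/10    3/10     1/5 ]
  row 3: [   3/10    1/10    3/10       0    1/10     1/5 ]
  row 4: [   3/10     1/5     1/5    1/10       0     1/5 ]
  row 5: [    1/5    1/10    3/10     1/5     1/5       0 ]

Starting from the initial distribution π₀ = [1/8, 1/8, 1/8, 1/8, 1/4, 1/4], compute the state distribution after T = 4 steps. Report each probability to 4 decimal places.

t=0: π = [0.1250, 0.1250, 0.1250, 0.1250, 0.2500, 0.2500]
t=1: π = [0.2000, 0.1375, 0.2375, 0.1375, 0.1500, 0.1375]
t=2: π = [0.1750, 0.1350, 0.2238, 0.1400, 0.1738, 0.1525]
t=3: π = [0.1829, 0.1349, 0.2244, 0.1363, 0.1696, 0.1520]
t=4: π = [0.1805, 0.1353, 0.2247, 0.1382, 0.1701, 0.1513]

π = [0.1805, 0.1353, 0.2247, 0.1382, 0.1701, 0.1513]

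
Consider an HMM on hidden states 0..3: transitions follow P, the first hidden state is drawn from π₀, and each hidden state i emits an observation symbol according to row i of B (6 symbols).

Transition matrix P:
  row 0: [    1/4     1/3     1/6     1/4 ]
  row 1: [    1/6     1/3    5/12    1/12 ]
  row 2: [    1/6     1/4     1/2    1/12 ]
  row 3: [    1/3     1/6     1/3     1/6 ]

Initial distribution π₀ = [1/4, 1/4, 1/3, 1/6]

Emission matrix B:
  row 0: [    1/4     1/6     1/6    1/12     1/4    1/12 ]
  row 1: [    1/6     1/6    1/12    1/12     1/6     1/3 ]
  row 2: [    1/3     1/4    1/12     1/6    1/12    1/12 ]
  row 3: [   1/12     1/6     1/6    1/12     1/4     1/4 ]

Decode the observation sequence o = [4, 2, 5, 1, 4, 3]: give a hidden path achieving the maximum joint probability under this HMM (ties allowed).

t=0: δ = [6.250e-02, 4.167e-02, 2.778e-02, 4.167e-02]  (obs o_0=4)
t=1: δ = [2.604e-03, 1.736e-03, 1.447e-03, 2.604e-03]  ψ = [0, 0, 1, 0]  (obs o_1=2)
t=2: δ = [7.234e-05, 2.894e-04, 7.234e-05, 1.628e-04]  ψ = [3, 0, 3, 0]  (obs o_2=5)
t=3: δ = [9.042e-06, 1.608e-05, 3.014e-05, 4.521e-06]  ψ = [3, 1, 1, 3]  (obs o_3=1)
t=4: δ = [1.256e-06, 1.256e-06, 1.256e-06, 6.279e-07]  ψ = [2, 2, 2, 2]  (obs o_4=4)
t=5: δ = [2.616e-08, 3.489e-08, 1.047e-07, 2.616e-08]  ψ = [0, 0, 2, 0]  (obs o_5=3)
backtrack: best end state = 2; path = [0, 0, 1, 2, 2, 2]

path = [0, 0, 1, 2, 2, 2]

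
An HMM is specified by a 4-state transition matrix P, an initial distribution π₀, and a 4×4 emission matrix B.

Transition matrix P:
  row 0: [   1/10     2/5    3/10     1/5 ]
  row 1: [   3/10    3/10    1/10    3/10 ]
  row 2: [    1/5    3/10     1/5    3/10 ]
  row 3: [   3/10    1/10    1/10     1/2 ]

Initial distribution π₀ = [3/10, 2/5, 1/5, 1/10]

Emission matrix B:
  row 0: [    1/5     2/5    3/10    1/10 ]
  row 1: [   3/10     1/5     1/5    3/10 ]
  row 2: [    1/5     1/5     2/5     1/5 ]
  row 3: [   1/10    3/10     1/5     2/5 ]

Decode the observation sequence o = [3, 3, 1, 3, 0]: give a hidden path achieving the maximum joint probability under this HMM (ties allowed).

t=0: δ = [3.000e-02, 1.200e-01, 4.000e-02, 4.000e-02]  (obs o_0=3)
t=1: δ = [3.600e-03, 1.080e-02, 2.400e-03, 1.440e-02]  ψ = [1, 1, 1, 1]  (obs o_1=3)
t=2: δ = [1.728e-03, 6.480e-04, 2.880e-04, 2.160e-03]  ψ = [3, 1, 3, 3]  (obs o_2=1)
t=3: δ = [6.480e-05, 2.074e-04, 1.037e-04, 4.320e-04]  ψ = [3, 0, 0, 3]  (obs o_3=3)
t=4: δ = [2.592e-05, 1.866e-05, 8.640e-06, 2.160e-05]  ψ = [3, 1, 3, 3]  (obs o_4=0)
backtrack: best end state = 0; path = [1, 3, 3, 3, 0]

path = [1, 3, 3, 3, 0]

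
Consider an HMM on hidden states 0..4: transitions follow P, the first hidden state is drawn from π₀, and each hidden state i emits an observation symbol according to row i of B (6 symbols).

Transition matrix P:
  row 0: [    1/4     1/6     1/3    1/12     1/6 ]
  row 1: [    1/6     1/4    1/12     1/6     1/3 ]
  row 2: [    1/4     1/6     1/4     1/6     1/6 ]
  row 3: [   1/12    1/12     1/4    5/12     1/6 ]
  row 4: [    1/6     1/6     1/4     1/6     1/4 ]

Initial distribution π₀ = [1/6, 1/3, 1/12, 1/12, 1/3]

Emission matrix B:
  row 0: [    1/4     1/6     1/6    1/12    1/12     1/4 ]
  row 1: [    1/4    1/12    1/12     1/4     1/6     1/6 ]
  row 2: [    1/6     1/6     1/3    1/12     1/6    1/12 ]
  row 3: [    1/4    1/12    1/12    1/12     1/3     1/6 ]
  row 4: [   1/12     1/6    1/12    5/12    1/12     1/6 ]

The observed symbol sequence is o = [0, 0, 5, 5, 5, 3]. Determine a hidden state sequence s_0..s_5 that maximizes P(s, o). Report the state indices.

path = [1, 3, 3, 3, 3, 4]

t=0: δ = [4.167e-02, 8.333e-02, 1.389e-02, 2.083e-02, 2.778e-02]  (obs o_0=0)
t=1: δ = [3.472e-03, 5.208e-03, 2.315e-03, 3.472e-03, 2.315e-03]  ψ = [1, 1, 0, 1, 1]  (obs o_1=0)
t=2: δ = [2.170e-04, 2.170e-04, 9.645e-05, 2.411e-04, 2.894e-04]  ψ = [0, 1, 0, 3, 1]  (obs o_2=5)
t=3: δ = [1.356e-05, 9.042e-06, 6.028e-06, 1.674e-05, 1.206e-05]  ψ = [0, 1, 0, 3, 1]  (obs o_3=5)
t=4: δ = [8.477e-07, 3.768e-07, 3.768e-07, 1.163e-06, 5.023e-07]  ψ = [0, 0, 0, 3, 1]  (obs o_4=5)
t=5: δ = [1.766e-08, 3.532e-08, 2.423e-08, 4.038e-08, 8.075e-08]  ψ = [0, 0, 3, 3, 3]  (obs o_5=3)
backtrack: best end state = 4; path = [1, 3, 3, 3, 3, 4]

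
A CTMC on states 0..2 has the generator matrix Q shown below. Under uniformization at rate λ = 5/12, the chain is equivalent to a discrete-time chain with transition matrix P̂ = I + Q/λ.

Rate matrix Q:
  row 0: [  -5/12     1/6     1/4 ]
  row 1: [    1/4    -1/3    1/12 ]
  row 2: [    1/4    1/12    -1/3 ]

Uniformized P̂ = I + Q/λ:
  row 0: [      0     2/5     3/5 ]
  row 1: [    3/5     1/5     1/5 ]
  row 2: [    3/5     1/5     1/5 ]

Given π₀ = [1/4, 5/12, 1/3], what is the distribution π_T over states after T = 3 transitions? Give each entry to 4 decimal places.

t=0: π = [0.2500, 0.4167, 0.3333]
t=1: π = [0.4500, 0.2500, 0.3000]
t=2: π = [0.3300, 0.2900, 0.3800]
t=3: π = [0.4020, 0.2660, 0.3320]

π = [0.4020, 0.2660, 0.3320]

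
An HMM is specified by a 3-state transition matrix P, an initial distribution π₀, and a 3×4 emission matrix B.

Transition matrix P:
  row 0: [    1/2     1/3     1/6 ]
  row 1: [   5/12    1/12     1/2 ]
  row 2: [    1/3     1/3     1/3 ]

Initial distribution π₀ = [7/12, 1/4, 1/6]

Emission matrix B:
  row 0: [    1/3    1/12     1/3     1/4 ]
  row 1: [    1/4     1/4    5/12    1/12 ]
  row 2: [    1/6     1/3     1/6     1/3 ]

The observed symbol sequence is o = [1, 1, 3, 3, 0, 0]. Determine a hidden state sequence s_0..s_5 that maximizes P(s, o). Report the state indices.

path = [1, 2, 0, 0, 0, 0]

t=0: δ = [4.861e-02, 6.250e-02, 5.556e-02]  (obs o_0=1)
t=1: δ = [2.170e-03, 4.630e-03, 1.042e-02]  ψ = [1, 2, 1]  (obs o_1=1)
t=2: δ = [8.681e-04, 2.894e-04, 1.157e-03]  ψ = [2, 2, 2]  (obs o_2=3)
t=3: δ = [1.085e-04, 3.215e-05, 1.286e-04]  ψ = [0, 2, 2]  (obs o_3=3)
t=4: δ = [1.808e-05, 1.072e-05, 7.144e-06]  ψ = [0, 2, 2]  (obs o_4=0)
t=5: δ = [3.014e-06, 1.507e-06, 8.931e-07]  ψ = [0, 0, 1]  (obs o_5=0)
backtrack: best end state = 0; path = [1, 2, 0, 0, 0, 0]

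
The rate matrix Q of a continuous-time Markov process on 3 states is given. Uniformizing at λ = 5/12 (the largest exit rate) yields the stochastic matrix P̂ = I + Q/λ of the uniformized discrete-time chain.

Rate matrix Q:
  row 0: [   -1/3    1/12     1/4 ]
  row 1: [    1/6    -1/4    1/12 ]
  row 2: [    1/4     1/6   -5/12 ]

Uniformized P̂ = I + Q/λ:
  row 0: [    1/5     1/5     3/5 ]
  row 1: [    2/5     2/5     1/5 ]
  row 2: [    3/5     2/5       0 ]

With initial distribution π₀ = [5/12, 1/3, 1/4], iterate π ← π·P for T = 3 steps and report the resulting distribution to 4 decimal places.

π = [0.3787, 0.3220, 0.2993]

t=0: π = [0.4167, 0.3333, 0.2500]
t=1: π = [0.3667, 0.3167, 0.3167]
t=2: π = [0.3900, 0.3267, 0.2833]
t=3: π = [0.3787, 0.3220, 0.2993]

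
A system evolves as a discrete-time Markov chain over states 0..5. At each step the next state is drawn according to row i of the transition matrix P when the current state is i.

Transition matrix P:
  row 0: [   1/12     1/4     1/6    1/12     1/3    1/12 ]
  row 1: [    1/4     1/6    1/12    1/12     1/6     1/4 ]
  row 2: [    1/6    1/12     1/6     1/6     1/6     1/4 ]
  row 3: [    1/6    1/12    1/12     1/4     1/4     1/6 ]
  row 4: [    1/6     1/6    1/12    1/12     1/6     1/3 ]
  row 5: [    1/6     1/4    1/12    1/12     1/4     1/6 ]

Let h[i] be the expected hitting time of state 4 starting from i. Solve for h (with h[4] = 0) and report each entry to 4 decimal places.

First-step conditioning: h[4] = 0; for i ≠ 4, h[i] = 1 + Σ_k P[i][k]·h[k].
  h[0] = 1 + 1/12·h[0] + 1/4·h[1] + 1/6·h[2] + 1/12·h[3] + 1/12·h[5]
  h[1] = 1 + 1/4·h[0] + 1/6·h[1] + 1/12·h[2] + 1/12·h[3] + 1/4·h[5]
  h[2] = 1 + 1/6·h[0] + 1/12·h[1] + 1/6·h[2] + 1/6·h[3] + 1/4·h[5]
  h[3] = 1 + 1/6·h[0] + 1/12·h[1] + 1/12·h[2] + 1/4·h[3] + 1/6·h[5]
  h[5] = 1 + 1/6·h[0] + 1/4·h[1] + 1/12·h[2] + 1/12·h[3] + 1/6·h[5]
Solving the 5×5 linear system over states ≠ 4 gives exactly h = [20748/5333, 119652/26665, 120228/26665, 110076/26665, 0, 111672/26665] (h[4] = 0 is the target).

h = [3.8905, 4.4872, 4.5088, 4.1281, 0.0000, 4.1880]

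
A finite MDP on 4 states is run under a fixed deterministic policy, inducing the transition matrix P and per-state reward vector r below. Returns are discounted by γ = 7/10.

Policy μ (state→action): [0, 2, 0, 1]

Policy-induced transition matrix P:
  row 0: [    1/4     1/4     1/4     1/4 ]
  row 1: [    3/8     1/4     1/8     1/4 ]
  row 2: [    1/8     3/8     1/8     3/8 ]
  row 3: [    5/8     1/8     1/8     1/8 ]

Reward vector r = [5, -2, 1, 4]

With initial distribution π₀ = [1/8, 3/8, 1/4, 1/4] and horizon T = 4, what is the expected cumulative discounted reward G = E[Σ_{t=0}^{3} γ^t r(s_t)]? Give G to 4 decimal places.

t=0: π = [0.1250, 0.3750, 0.2500, 0.2500], E[r] = 1.1250, γ^t·E[r] = 1.125000, running G = 1.125000
t=1: π = [0.3594, 0.2500, 0.1406, 0.2500], E[r] = 2.4375, γ^t·E[r] = 1.706250, running G = 2.831250
t=2: π = [0.3574, 0.2363, 0.1699, 0.2363], E[r] = 2.4297, γ^t·E[r] = 1.190547, running G = 4.021797
t=3: π = [0.3469, 0.2417, 0.1697, 0.2417], E[r] = 2.3877, γ^t·E[r] = 0.818979, running G = 4.840776

G = 4.8408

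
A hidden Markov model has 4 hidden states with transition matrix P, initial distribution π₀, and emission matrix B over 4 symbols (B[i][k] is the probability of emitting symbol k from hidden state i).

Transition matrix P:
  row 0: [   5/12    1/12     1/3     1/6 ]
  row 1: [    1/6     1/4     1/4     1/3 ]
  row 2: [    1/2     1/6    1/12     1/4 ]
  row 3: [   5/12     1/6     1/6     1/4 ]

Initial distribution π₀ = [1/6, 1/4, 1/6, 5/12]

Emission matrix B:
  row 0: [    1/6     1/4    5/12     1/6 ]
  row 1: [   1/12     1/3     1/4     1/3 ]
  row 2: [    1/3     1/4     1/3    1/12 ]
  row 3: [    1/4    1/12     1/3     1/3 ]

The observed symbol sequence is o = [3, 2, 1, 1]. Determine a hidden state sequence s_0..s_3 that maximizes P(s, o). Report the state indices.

t=0: δ = [2.778e-02, 8.333e-02, 1.389e-02, 1.389e-01]  (obs o_0=3)
t=1: δ = [2.411e-02, 5.787e-03, 7.716e-03, 1.157e-02]  ψ = [3, 3, 3, 3]  (obs o_1=2)
t=2: δ = [2.512e-03, 6.698e-04, 2.009e-03, 3.349e-04]  ψ = [0, 0, 0, 0]  (obs o_2=1)
t=3: δ = [2.616e-04, 1.116e-04, 2.093e-04, 4.186e-05]  ψ = [0, 2, 0, 2]  (obs o_3=1)
backtrack: best end state = 0; path = [3, 0, 0, 0]

path = [3, 0, 0, 0]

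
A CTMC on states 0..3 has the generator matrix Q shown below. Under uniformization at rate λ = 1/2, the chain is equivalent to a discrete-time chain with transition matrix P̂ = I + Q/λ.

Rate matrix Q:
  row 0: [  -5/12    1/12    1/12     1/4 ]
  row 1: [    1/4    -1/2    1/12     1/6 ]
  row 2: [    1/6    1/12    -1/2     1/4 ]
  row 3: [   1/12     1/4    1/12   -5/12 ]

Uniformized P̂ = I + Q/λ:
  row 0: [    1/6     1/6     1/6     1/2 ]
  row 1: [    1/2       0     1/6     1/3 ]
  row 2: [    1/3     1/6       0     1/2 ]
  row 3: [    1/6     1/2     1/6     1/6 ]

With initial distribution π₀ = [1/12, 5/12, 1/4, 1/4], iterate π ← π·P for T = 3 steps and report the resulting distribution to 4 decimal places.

π = [0.2751, 0.2427, 0.1424, 0.3399]

t=0: π = [0.0833, 0.4167, 0.2500, 0.2500]
t=1: π = [0.3472, 0.1806, 0.1250, 0.3472]
t=2: π = [0.2477, 0.2523, 0.1458, 0.3542]
t=3: π = [0.2751, 0.2427, 0.1424, 0.3399]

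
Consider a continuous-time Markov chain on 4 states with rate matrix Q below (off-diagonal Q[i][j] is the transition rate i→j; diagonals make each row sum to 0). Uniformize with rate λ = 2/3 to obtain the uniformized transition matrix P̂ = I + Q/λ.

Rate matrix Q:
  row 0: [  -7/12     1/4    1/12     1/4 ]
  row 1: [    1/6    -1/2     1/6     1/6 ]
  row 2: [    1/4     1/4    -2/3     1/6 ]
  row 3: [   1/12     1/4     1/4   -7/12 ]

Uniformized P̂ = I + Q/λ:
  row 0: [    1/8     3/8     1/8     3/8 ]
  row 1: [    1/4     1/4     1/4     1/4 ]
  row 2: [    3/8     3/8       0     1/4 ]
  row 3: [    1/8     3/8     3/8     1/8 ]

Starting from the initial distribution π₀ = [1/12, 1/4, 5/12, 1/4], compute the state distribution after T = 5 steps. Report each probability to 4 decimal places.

t=0: π = [0.0833, 0.2500, 0.4167, 0.2500]
t=1: π = [0.2604, 0.3438, 0.1667, 0.2292]
t=2: π = [0.2096, 0.3320, 0.2044, 0.2539]
t=3: π = [0.2176, 0.3335, 0.2044, 0.2445]
t=4: π = [0.2178, 0.3333, 0.2023, 0.2466]
t=5: π = [0.2172, 0.3333, 0.2030, 0.2464]

π = [0.2172, 0.3333, 0.2030, 0.2464]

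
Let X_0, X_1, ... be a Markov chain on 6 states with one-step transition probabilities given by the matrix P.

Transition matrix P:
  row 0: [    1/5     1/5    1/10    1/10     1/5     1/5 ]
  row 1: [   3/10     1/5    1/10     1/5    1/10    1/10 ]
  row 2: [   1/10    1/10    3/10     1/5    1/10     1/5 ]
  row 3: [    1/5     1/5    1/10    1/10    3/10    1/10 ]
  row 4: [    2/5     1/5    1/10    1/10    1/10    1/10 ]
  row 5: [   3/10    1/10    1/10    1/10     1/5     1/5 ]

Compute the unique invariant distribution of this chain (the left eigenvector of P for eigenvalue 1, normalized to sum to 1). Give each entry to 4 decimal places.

π = [0.2534, 0.1722, 0.1250, 0.1297, 0.1666, 0.1532]

Balance equations π_j = Σ_i π_i·P[i][j]:
  π_0 = 1/5·π_0 + 3/10·π_1 + 1/10·π_2 + 1/5·π_3 + 2/5·π_4 + 3/10·π_5
  π_1 = 1/5·π_0 + 1/5·π_1 + 1/10·π_2 + 1/5·π_3 + 1/5·π_4 + 1/10·π_5
  π_2 = 1/10·π_0 + 1/10·π_1 + 3/10·π_2 + 1/10·π_3 + 1/10·π_4 + 1/10·π_5
  π_3 = 1/10·π_0 + 1/5·π_1 + 1/5·π_2 + 1/10·π_3 + 1/10·π_4 + 1/10·π_5
  π_4 = 1/5·π_0 + 1/10·π_1 + 1/10·π_2 + 3/10·π_3 + 1/10·π_4 + 1/5·π_5
  normalize: π_0 + π_1 + π_2 + π_3 + π_4 + π_5 = 1
Solving the linear system gives exactly π = [5517/21776, 7499/43552, 1/8, 11299/87104, 14511/87104, 3335/21776].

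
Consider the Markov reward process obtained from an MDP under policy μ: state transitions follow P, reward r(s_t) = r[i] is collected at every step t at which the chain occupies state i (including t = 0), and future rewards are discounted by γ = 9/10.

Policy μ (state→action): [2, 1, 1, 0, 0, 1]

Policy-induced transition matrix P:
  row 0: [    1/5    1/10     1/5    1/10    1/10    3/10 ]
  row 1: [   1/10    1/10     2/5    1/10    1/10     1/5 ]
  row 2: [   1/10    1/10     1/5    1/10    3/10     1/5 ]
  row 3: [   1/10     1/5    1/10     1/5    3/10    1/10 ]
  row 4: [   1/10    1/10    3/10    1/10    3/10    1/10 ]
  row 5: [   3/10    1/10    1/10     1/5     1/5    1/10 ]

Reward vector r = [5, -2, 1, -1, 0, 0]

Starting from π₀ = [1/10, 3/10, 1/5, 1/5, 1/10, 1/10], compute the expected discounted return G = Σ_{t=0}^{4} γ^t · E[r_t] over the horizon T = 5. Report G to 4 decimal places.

t=0: π = [0.1000, 0.3000, 0.2000, 0.2000, 0.1000, 0.1000], E[r] = -0.1000, γ^t·E[r] = -0.100000, running G = -0.100000
t=1: π = [0.1300, 0.1200, 0.2400, 0.1300, 0.2100, 0.1700], E[r] = 0.5200, γ^t·E[r] = 0.468000, running G = 0.368000
t=2: π = [0.1470, 0.1130, 0.2150, 0.1300, 0.2330, 0.1620], E[r] = 0.5940, γ^t·E[r] = 0.481140, running G = 0.849140
t=3: π = [0.1471, 0.1130, 0.2167, 0.1292, 0.2318, 0.1622], E[r] = 0.5970, γ^t·E[r] = 0.435213, running G = 1.284353
t=4: π = [0.1472, 0.1129, 0.2166, 0.1291, 0.2318, 0.1624], E[r] = 0.5974, γ^t·E[r] = 0.391961, running G = 1.676314

G = 1.6763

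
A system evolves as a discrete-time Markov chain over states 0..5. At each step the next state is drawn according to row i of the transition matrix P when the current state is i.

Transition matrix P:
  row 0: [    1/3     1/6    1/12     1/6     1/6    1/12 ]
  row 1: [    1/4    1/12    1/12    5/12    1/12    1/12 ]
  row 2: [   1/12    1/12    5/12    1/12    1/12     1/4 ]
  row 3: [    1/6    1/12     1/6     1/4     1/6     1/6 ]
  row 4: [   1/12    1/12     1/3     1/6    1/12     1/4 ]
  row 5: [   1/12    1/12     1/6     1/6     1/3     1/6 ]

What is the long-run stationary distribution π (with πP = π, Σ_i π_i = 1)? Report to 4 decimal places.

π = [0.1533, 0.0961, 0.2292, 0.1872, 0.1562, 0.1780]

Balance equations π_j = Σ_i π_i·P[i][j]:
  π_0 = 1/3·π_0 + 1/4·π_1 + 1/12·π_2 + 1/6·π_3 + 1/12·π_4 + 1/12·π_5
  π_1 = 1/6·π_0 + 1/12·π_1 + 1/12·π_2 + 1/12·π_3 + 1/12·π_4 + 1/12·π_5
  π_2 = 1/12·π_0 + 1/12·π_1 + 5/12·π_2 + 1/6·π_3 + 1/3·π_4 + 1/6·π_5
  π_3 = 1/6·π_0 + 5/12·π_1 + 1/12·π_2 + 1/4·π_3 + 1/6·π_4 + 1/6·π_5
  π_4 = 1/6·π_0 + 1/12·π_1 + 1/12·π_2 + 1/6·π_3 + 1/12·π_4 + 1/3·π_5
  normalize: π_0 + π_1 + π_2 + π_3 + π_4 + π_5 = 1
Solving the linear system gives exactly π = [2503/16331, 3139/32662, 7487/32662, 3057/16331, 2551/16331, 2907/16331].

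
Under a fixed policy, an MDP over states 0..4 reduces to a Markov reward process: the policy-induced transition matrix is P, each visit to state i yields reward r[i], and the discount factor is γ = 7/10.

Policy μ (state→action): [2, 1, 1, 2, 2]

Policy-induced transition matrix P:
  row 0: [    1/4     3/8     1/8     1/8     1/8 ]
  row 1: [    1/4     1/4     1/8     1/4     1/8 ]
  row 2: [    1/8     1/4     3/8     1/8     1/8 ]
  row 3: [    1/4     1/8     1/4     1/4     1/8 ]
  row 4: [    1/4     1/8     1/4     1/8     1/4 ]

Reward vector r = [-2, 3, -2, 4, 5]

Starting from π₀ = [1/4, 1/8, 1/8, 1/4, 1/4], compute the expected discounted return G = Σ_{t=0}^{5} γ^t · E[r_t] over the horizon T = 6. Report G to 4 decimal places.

G = 4.2781

t=0: π = [0.2500, 0.1250, 0.1250, 0.2500, 0.2500], E[r] = 1.8750, γ^t·E[r] = 1.875000, running G = 1.875000
t=1: π = [0.2344, 0.2188, 0.2188, 0.1719, 0.1563], E[r] = 1.2188, γ^t·E[r] = 0.853125, running G = 2.728125
t=2: π = [0.2227, 0.2383, 0.2207, 0.1738, 0.1445], E[r] = 1.2461, γ^t·E[r] = 0.610586, running G = 3.338711
t=3: π = [0.2224, 0.2380, 0.2200, 0.1765, 0.1431], E[r] = 1.2507, γ^t·E[r] = 0.429001, running G = 3.767712
t=4: π = [0.2225, 0.2379, 0.2199, 0.1768, 0.1429], E[r] = 1.2504, γ^t·E[r] = 0.300213, running G = 4.067925
t=5: π = [0.2225, 0.2379, 0.2199, 0.1768, 0.1429], E[r] = 1.2503, γ^t·E[r] = 0.210134, running G = 4.278059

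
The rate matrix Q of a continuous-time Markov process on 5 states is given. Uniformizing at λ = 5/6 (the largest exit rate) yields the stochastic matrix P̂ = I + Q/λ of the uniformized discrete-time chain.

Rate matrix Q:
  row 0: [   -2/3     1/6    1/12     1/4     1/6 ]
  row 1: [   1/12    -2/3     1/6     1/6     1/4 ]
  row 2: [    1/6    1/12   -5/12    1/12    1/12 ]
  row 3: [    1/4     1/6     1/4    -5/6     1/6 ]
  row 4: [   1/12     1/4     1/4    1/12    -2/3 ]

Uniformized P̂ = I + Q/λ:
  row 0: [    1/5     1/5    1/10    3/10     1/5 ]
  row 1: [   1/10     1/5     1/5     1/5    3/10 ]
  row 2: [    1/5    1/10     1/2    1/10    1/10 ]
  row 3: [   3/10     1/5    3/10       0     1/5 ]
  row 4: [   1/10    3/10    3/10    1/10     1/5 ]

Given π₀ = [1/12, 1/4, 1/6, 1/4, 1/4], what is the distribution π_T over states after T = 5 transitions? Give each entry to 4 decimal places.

π = [0.1764, 0.1881, 0.3074, 0.1400, 0.1881]

t=0: π = [0.0833, 0.2500, 0.1667, 0.2500, 0.2500]
t=1: π = [0.1750, 0.2083, 0.2917, 0.1167, 0.2083]
t=2: π = [0.1700, 0.1917, 0.3025, 0.1442, 0.1917]
t=3: π = [0.1761, 0.1889, 0.3073, 0.1388, 0.1889]
t=4: π = [0.1761, 0.1882, 0.3074, 0.1402, 0.1882]
t=5: π = [0.1764, 0.1881, 0.3074, 0.1400, 0.1881]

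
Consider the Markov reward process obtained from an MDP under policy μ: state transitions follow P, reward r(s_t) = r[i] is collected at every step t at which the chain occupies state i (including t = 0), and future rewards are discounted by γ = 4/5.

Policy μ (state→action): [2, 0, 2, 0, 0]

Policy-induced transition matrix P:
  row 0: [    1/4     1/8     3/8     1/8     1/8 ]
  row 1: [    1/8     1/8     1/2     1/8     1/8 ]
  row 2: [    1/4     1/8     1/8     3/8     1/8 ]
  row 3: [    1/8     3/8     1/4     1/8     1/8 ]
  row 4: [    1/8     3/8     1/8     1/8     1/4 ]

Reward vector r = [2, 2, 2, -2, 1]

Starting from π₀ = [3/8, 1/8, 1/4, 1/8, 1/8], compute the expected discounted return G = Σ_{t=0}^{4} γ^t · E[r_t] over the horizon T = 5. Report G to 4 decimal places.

t=0: π = [0.3750, 0.1250, 0.2500, 0.1250, 0.1250], E[r] = 1.3750, γ^t·E[r] = 1.375000, running G = 1.375000
t=1: π = [0.2031, 0.1875, 0.2813, 0.1875, 0.1406], E[r] = 1.1094, γ^t·E[r] = 0.887500, running G = 2.262500
t=2: π = [0.1855, 0.2070, 0.2695, 0.1953, 0.1426], E[r] = 1.0762, γ^t·E[r] = 0.688750, running G = 2.951250
t=3: π = [0.1819, 0.2095, 0.2734, 0.1924, 0.1428], E[r] = 1.0876, γ^t·E[r] = 0.556875, running G = 3.508125
t=4: π = [0.1819, 0.2088, 0.2731, 0.1934, 0.1429], E[r] = 1.0837, γ^t·E[r] = 0.443888, running G = 3.952013

G = 3.9520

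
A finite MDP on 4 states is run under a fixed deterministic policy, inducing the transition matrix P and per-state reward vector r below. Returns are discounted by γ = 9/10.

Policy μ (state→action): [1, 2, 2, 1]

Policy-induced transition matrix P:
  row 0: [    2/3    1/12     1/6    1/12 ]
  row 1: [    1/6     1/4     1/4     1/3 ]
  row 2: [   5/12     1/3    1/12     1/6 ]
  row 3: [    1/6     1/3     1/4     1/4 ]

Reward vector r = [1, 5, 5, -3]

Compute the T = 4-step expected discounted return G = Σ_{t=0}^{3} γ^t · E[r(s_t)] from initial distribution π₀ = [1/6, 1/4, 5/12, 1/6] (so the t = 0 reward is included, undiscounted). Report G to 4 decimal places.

G = 7.5914

t=0: π = [0.1667, 0.2500, 0.4167, 0.1667], E[r] = 3.0000, γ^t·E[r] = 3.000000, running G = 3.000000
t=1: π = [0.3542, 0.2708, 0.1667, 0.2083], E[r] = 1.9167, γ^t·E[r] = 1.725000, running G = 4.725000
t=2: π = [0.3854, 0.2222, 0.1927, 0.1997], E[r] = 1.8611, γ^t·E[r] = 1.507500, running G = 6.232500
t=3: π = [0.4076, 0.2185, 0.1858, 0.1882], E[r] = 1.8640, γ^t·E[r] = 1.358859, running G = 7.591359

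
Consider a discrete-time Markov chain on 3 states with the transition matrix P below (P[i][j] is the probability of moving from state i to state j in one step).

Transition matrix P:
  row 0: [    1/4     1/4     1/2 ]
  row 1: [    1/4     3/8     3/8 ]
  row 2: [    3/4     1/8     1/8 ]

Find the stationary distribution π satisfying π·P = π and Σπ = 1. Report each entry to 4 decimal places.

π = [0.4211, 0.2368, 0.3421]

Balance equations π_j = Σ_i π_i·P[i][j]:
  π_0 = 1/4·π_0 + 1/4·π_1 + 3/4·π_2
  π_1 = 1/4·π_0 + 3/8·π_1 + 1/8·π_2
  normalize: π_0 + π_1 + π_2 = 1
Solving the linear system gives exactly π = [8/19, 9/38, 13/38].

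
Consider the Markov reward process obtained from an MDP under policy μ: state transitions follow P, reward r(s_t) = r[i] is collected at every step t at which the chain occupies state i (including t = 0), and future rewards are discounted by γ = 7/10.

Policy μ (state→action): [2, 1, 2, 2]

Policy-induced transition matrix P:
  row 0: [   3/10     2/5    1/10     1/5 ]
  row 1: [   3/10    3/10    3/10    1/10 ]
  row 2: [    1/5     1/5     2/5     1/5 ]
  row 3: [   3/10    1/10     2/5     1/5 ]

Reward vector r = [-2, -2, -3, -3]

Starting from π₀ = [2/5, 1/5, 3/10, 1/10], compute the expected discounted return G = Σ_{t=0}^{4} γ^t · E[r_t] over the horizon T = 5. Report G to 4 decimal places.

G = -6.7514

t=0: π = [0.4000, 0.2000, 0.3000, 0.1000], E[r] = -2.4000, γ^t·E[r] = -2.400000, running G = -2.400000
t=1: π = [0.2700, 0.2900, 0.2600, 0.1800], E[r] = -2.4400, γ^t·E[r] = -1.708000, running G = -4.108000
t=2: π = [0.2740, 0.2650, 0.2900, 0.1710], E[r] = -2.4610, γ^t·E[r] = -1.205890, running G = -5.313890
t=3: π = [0.2710, 0.2642, 0.2913, 0.1735], E[r] = -2.4648, γ^t·E[r] = -0.845426, running G = -6.159316
t=4: π = [0.2709, 0.2633, 0.2923, 0.1736], E[r] = -2.4659, γ^t·E[r] = -0.592053, running G = -6.751369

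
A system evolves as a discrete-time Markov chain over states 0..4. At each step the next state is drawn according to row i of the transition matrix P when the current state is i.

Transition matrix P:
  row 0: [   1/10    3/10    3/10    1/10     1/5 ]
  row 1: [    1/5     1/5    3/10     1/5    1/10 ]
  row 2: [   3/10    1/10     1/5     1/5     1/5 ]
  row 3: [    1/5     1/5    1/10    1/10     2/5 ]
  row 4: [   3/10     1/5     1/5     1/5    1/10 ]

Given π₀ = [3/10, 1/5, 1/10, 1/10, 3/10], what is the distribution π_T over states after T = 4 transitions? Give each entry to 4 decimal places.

π = [0.2199, 0.1995, 0.2258, 0.1618, 0.1931]

t=0: π = [0.3000, 0.2000, 0.1000, 0.1000, 0.3000]
t=1: π = [0.2100, 0.2200, 0.2400, 0.1600, 0.1700]
t=2: π = [0.2200, 0.1970, 0.2270, 0.1630, 0.1930]
t=3: π = [0.2200, 0.1993, 0.2254, 0.1617, 0.1936]
t=4: π = [0.2199, 0.1995, 0.2258, 0.1618, 0.1931]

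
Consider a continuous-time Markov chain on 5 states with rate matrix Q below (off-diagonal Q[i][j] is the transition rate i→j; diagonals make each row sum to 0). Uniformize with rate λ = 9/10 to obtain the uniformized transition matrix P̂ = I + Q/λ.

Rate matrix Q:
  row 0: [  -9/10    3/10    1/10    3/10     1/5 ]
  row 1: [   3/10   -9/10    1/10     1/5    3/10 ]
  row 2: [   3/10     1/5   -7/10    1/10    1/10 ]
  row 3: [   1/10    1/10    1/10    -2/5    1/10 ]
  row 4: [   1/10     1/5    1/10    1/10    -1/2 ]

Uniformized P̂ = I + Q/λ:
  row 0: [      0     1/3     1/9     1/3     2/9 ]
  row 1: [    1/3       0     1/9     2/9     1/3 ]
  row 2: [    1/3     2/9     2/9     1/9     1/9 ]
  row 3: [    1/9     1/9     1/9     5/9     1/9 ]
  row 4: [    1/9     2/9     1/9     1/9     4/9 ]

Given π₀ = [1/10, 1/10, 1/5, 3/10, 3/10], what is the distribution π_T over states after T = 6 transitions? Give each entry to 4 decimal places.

t=0: π = [0.1000, 0.1000, 0.2000, 0.3000, 0.3000]
t=1: π = [0.1667, 0.1778, 0.1333, 0.2778, 0.2444]
t=2: π = [0.1617, 0.1704, 0.1259, 0.2914, 0.2506]
t=3: π = [0.1590, 0.1700, 0.1251, 0.2955, 0.2505]
t=4: π = [0.1590, 0.1693, 0.1250, 0.2966, 0.2500]
t=5: π = [0.1588, 0.1693, 0.1250, 0.2971, 0.2497]
t=6: π = [0.1589, 0.1692, 0.1250, 0.2973, 0.2496]

π = [0.1589, 0.1692, 0.1250, 0.2973, 0.2496]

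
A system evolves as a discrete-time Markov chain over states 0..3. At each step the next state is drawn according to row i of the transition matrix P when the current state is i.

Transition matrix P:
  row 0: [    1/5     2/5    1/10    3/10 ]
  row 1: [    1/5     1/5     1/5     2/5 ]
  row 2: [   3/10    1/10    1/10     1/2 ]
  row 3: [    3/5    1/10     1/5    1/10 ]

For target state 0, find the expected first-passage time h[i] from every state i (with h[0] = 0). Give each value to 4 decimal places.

First-step conditioning: h[0] = 0; for i ≠ 0, h[i] = 1 + Σ_k P[i][k]·h[k].
  h[1] = 1 + 1/5·h[1] + 1/5·h[2] + 2/5·h[3]
  h[2] = 1 + 1/10·h[1] + 1/10·h[2] + 1/2·h[3]
  h[3] = 1 + 1/10·h[1] + 1/5·h[2] + 1/10·h[3]
Solving the 3×3 linear system over states ≠ 0 gives exactly h = [0, 715/248, 315/124, 495/248] (h[0] = 0 is the target).

h = [0.0000, 2.8831, 2.5403, 1.9960]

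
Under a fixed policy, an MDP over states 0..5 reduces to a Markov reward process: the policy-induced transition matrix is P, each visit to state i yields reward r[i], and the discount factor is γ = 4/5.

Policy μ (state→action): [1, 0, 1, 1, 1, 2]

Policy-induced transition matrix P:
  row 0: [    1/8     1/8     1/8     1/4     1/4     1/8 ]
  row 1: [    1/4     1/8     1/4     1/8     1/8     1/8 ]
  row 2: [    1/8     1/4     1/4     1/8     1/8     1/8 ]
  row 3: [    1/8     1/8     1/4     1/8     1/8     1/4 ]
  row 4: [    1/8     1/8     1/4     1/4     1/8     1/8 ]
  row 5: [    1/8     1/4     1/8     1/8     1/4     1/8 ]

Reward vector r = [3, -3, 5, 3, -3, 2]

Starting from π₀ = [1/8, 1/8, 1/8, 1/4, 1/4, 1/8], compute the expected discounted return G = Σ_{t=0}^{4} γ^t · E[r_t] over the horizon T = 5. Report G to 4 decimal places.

G = 4.0088

t=0: π = [0.1250, 0.1250, 0.1250, 0.2500, 0.2500, 0.1250], E[r] = 0.8750, γ^t·E[r] = 0.875000, running G = 0.875000
t=1: π = [0.1406, 0.1563, 0.2188, 0.1719, 0.1563, 0.1563], E[r] = 1.4063, γ^t·E[r] = 1.125000, running G = 2.000000
t=2: π = [0.1445, 0.1719, 0.2129, 0.1621, 0.1621, 0.1465], E[r] = 1.2754, γ^t·E[r] = 0.816250, running G = 2.816250
t=3: π = [0.1465, 0.1699, 0.2136, 0.1633, 0.1614, 0.1453], E[r] = 1.2942, γ^t·E[r] = 0.662625, running G = 3.478875
t=4: π = [0.1462, 0.1699, 0.2135, 0.1635, 0.1615, 0.1454], E[r] = 1.2937, γ^t·E[r] = 0.529888, running G = 4.008763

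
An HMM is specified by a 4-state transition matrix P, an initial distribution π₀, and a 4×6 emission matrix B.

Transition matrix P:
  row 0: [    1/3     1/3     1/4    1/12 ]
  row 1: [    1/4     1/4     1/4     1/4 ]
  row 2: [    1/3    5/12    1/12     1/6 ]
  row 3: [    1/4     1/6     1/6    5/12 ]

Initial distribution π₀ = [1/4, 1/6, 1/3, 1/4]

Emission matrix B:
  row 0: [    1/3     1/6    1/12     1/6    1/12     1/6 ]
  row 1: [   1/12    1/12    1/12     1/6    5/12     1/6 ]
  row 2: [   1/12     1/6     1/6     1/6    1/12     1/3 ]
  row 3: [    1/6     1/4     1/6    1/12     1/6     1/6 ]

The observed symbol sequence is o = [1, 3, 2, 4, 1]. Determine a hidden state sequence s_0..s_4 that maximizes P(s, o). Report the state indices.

t=0: δ = [4.167e-02, 1.389e-02, 5.556e-02, 6.250e-02]  (obs o_0=1)
t=1: δ = [3.086e-03, 3.858e-03, 1.736e-03, 2.170e-03]  ψ = [2, 2, 0, 3]  (obs o_1=3)
t=2: δ = [8.573e-05, 8.573e-05, 1.608e-04, 1.608e-04]  ψ = [0, 0, 1, 1]  (obs o_2=2)
t=3: δ = [4.465e-06, 2.791e-05, 2.233e-06, 1.116e-05]  ψ = [2, 2, 3, 3]  (obs o_3=4)
t=4: δ = [1.163e-06, 5.814e-07, 1.163e-06, 1.744e-06]  ψ = [1, 1, 1, 1]  (obs o_4=1)
backtrack: best end state = 3; path = [2, 1, 2, 1, 3]

path = [2, 1, 2, 1, 3]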